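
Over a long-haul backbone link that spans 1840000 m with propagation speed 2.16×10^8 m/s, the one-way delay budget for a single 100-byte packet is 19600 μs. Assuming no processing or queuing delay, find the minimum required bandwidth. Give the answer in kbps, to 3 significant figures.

L = 800 bits.
Propagation delay = 1840000 / 216000000 = 8518.52 μs.
Transmission budget = 19600 − 8518.52 = 11081.5 μs.
R ≥ L / t_tx = 800 bits / 0.0110815 s = 72.2 kbps.

72.2 kbps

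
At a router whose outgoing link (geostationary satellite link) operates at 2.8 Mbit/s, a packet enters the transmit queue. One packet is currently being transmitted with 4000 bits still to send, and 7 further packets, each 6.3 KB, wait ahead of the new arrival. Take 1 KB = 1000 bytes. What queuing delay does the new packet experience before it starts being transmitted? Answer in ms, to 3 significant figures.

Each queued packet: L/R = 50400/2800000 = 18 ms.
7 queued → 126 ms.
Plus remaining 4000 bits of current packet: 1.42857 ms.
Queuing delay = 127 ms.

127 ms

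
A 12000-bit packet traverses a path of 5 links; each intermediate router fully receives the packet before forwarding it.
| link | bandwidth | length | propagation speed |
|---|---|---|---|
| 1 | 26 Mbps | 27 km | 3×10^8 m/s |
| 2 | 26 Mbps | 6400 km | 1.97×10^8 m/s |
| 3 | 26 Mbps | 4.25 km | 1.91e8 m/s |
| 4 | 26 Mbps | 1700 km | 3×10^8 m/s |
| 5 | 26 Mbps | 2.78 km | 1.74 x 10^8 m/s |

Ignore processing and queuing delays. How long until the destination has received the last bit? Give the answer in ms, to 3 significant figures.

Transmission delay per hop = L/R = 12000/26000000 = 0.461538 ms; 5 hops → 2.30769 ms.
Propagation delays (d/s per hop): 0.09, 32.4873, 0.0222513, 5.66667, 0.015977 ms; sum = 38.2822 ms.
End-to-end = 40.6 ms.

40.6 ms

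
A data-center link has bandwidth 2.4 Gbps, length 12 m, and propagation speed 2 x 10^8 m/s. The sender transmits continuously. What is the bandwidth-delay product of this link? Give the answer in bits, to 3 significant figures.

Propagation delay = 12 / 200000000 = 6e-08 s.
BDP = R × t_prop = 2400000000 × 6e-08 = 144 bits.

144 bits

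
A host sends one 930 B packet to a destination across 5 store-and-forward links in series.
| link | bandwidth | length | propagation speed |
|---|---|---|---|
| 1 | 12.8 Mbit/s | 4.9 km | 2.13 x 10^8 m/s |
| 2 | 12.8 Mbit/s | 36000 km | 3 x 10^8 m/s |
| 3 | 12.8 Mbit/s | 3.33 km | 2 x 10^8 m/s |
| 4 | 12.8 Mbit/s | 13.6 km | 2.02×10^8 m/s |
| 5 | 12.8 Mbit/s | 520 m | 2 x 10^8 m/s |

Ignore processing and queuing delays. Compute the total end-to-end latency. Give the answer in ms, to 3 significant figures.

123 ms

L = 930 × 8 = 7440 bits.
Transmission delay per hop = L/R = 7440/12800000 = 0.58125 ms; 5 hops → 2.90625 ms.
Propagation delays (d/s per hop): 0.0230047, 120, 0.01665, 0.0673267, 0.0026 ms; sum = 120.11 ms.
End-to-end = 123 ms.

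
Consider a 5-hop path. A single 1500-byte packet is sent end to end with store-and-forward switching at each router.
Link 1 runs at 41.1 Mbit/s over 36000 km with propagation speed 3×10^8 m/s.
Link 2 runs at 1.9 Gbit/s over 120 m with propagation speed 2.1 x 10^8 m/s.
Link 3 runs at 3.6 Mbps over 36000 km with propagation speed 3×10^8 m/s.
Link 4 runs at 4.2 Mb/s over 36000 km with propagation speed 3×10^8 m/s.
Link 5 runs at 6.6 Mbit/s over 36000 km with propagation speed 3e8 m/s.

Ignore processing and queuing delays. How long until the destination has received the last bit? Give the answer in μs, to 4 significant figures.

488300 μs

L = 1500 × 8 = 12000 bits.
Transmission delays (L/R per hop): 291.971, 6.31579, 3333.33, 2857.14, 1818.18 μs; sum = 8306.94 μs.
Propagation delays (d/s per hop): 120000, 0.571429, 120000, 120000, 120000 μs; sum = 480001 μs.
End-to-end = 488300 μs.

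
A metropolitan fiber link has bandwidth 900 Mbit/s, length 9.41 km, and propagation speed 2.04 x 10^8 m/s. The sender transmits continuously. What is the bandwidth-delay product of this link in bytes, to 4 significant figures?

Propagation delay = 9410 / 204000000 = 4.61275e-05 s.
BDP = R × t_prop = 900000000 × 4.61275e-05 = 41514.7 bits.
In bytes: 41514.7/8 = 5189 bytes.

5189 bytes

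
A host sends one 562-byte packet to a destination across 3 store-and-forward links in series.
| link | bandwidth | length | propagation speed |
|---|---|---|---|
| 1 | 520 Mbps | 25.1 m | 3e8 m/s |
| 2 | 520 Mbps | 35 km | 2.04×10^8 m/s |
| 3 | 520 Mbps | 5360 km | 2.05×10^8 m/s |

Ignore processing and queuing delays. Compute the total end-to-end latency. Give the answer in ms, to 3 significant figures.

26.3 ms

L = 562 × 8 = 4496 bits.
Transmission delay per hop = L/R = 4496/520000000 = 0.00864615 ms; 3 hops → 0.0259385 ms.
Propagation delays (d/s per hop): 8.36667e-05, 0.171569, 26.1463 ms; sum = 26.318 ms.
End-to-end = 26.3 ms.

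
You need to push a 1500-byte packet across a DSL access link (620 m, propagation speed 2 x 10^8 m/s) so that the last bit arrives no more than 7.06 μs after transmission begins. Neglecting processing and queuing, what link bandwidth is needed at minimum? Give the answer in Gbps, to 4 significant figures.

L = 12000 bits.
Propagation delay = 620 / 200000000 = 3.1 μs.
Transmission budget = 7.06 − 3.1 = 3.96 μs.
R ≥ L / t_tx = 12000 bits / 3.96e-06 s = 3.030 Gbps.

3.030 Gbps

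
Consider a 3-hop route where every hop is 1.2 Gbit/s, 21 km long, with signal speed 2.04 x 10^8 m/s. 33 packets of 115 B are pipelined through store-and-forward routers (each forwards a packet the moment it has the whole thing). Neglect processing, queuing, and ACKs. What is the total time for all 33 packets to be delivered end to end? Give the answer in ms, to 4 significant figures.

0.3357 ms

Per-hop transmission t_tx = L/R = 920/1200000000 = 0.000766667 ms.
Per-hop propagation t_prop = 21000/204000000 = 0.102941 ms.
Pipeline fill: first packet needs 3·t_tx to clear all hops; remaining 32 packets each add one t_tx.
Total = (3+33-1)·t_tx + 3·t_prop = 35·0.000766667 + 3·0.102941 = 0.3357 ms.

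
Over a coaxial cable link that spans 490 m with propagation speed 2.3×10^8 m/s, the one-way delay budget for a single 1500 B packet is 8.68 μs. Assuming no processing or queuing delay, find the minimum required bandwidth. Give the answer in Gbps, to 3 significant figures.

L = 12000 bits.
Propagation delay = 490 / 2.3e+08 = 2.13043 μs.
Transmission budget = 8.68 − 2.13043 = 6.54957 μs.
R ≥ L / t_tx = 12000 bits / 6.54957e-06 s = 1.83 Gbps.

1.83 Gbps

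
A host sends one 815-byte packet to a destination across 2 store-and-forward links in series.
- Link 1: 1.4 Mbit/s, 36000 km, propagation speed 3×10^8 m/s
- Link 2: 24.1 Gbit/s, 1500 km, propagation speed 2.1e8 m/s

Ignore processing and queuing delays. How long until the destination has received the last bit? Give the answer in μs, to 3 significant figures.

132000 μs

L = 815 × 8 = 6520 bits.
Transmission delays (L/R per hop): 4657.14, 0.270539 μs; sum = 4657.41 μs.
Propagation delays (d/s per hop): 120000, 7142.86 μs; sum = 127143 μs.
End-to-end = 132000 μs.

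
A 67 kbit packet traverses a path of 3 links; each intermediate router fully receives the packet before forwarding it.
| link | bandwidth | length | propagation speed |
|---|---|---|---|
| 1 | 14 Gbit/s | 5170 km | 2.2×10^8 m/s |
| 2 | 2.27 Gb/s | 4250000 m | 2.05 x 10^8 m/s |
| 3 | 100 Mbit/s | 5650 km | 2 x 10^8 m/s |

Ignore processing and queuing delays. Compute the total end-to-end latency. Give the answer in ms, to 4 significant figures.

L = 67000 bits.
Transmission delays (L/R per hop): 0.00478571, 0.0295154, 0.67 ms; sum = 0.704301 ms.
Propagation delays (d/s per hop): 23.5, 20.7317, 28.25 ms; sum = 72.4817 ms.
End-to-end = 73.19 ms.

73.19 ms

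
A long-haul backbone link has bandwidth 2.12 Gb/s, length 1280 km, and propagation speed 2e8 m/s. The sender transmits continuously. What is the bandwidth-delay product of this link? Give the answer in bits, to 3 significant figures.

Propagation delay = 1280000 / 200000000 = 0.0064 s.
BDP = R × t_prop = 2120000000 × 0.0064 = 13568000 bits.

13600000 bits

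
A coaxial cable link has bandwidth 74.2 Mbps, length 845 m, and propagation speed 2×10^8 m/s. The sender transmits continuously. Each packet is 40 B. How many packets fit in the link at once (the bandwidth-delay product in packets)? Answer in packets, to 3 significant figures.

0.980 packets

Propagation delay = 845 / 200000000 = 4.225e-06 s.
BDP = R × t_prop = 74200000 × 4.225e-06 = 313.495 bits.
In packets of 320 bits: 0.980 packets.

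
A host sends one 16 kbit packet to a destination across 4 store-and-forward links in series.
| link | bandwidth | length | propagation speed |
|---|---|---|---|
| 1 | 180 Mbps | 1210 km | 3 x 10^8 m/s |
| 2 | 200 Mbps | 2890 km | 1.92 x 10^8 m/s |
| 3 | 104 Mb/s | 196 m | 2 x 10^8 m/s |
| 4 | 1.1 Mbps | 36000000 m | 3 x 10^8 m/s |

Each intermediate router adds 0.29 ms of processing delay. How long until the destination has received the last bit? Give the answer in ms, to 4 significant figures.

L = 16000 bits.
Transmission delays (L/R per hop): 0.0888889, 0.08, 0.153846, 14.5455 ms; sum = 14.8682 ms.
Propagation delays (d/s per hop): 4.03333, 15.0521, 0.00098, 120 ms; sum = 139.086 ms.
Processing at 3 router(s): 3 × 0.29 ms = 0.87 ms.
End-to-end = 154.8 ms.

154.8 ms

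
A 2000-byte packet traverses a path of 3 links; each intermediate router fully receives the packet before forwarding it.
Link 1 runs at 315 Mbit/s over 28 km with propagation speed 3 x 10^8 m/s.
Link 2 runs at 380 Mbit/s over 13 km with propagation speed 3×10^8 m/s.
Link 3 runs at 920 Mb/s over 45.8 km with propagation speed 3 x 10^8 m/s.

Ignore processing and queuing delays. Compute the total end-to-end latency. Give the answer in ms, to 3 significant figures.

0.400 ms

L = 2000 × 8 = 16000 bits.
Transmission delays (L/R per hop): 0.0507937, 0.0421053, 0.0173913 ms; sum = 0.11029 ms.
Propagation delays (d/s per hop): 0.0933333, 0.0433333, 0.152667 ms; sum = 0.289333 ms.
End-to-end = 0.400 ms.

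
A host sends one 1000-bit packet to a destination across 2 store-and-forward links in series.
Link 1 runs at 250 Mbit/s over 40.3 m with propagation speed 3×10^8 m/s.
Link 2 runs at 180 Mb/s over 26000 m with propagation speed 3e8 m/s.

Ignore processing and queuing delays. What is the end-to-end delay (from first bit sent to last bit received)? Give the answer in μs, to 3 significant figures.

Transmission delays (L/R per hop): 4, 5.55556 μs; sum = 9.55556 μs.
Propagation delays (d/s per hop): 0.134333, 86.6667 μs; sum = 86.801 μs.
End-to-end = 96.4 μs.

96.4 μs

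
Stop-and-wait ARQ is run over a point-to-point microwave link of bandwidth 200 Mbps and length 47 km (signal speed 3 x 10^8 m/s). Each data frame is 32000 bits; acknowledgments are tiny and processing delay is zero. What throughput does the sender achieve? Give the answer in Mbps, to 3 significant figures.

t_tx = L/R = 32000/200000000 = 0.00016 s.
t_prop = 47000/300000000 = 0.000156667 s; RTT = 0.000313333 s.
Cycle = t_tx + RTT = 0.000473333 s.
Throughput = L / cycle = 32000 / 0.000473333 = 67.6 Mbps.

67.6 Mbps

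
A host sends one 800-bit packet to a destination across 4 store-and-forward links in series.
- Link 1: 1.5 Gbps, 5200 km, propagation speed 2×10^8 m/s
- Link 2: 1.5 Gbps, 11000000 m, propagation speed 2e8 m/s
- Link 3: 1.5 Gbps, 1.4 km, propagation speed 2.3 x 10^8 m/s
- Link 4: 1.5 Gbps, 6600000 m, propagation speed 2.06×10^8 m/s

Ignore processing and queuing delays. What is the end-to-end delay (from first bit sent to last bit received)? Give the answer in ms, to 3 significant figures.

113 ms

Transmission delay per hop = L/R = 800/1500000000 = 0.000533333 ms; 4 hops → 0.00213333 ms.
Propagation delays (d/s per hop): 26, 55, 0.00608696, 32.0388 ms; sum = 113.045 ms.
End-to-end = 113 ms.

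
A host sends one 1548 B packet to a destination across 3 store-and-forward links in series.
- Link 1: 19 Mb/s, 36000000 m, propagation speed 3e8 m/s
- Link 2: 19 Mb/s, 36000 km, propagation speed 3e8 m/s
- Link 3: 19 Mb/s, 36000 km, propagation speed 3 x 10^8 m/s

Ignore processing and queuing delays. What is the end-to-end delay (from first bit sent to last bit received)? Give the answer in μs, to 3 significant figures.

L = 1548 × 8 = 12384 bits.
Transmission delay per hop = L/R = 12384/19000000 = 651.789 μs; 3 hops → 1955.37 μs.
Propagation delays (d/s per hop): 120000, 120000, 120000 μs; sum = 360000 μs.
End-to-end = 362000 μs.

362000 μs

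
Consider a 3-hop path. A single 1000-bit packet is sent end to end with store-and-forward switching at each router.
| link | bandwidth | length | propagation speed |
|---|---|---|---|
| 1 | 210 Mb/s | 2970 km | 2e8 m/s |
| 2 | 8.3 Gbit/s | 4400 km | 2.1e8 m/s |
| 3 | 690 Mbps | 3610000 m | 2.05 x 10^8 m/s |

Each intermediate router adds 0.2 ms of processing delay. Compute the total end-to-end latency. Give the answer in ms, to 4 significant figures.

Transmission delays (L/R per hop): 0.0047619, 0.000120482, 0.00144928 ms; sum = 0.00633166 ms.
Propagation delays (d/s per hop): 14.85, 20.9524, 17.6098 ms; sum = 53.4121 ms.
Processing at 2 router(s): 2 × 0.2 ms = 0.4 ms.
End-to-end = 53.82 ms.

53.82 ms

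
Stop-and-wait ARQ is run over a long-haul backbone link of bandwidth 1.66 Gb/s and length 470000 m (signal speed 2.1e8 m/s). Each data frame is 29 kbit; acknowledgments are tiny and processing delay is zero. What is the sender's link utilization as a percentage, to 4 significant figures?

0.3888 %

t_tx = L/R = 29000/1660000000 = 1.74699e-05 s.
t_prop = 470000/210000000 = 0.0022381 s; RTT = 0.00447619 s.
Cycle = t_tx + RTT = 0.00449366 s.
Utilization = t_tx / cycle = 1.74699e-05/0.00449366 = 0.3888 %.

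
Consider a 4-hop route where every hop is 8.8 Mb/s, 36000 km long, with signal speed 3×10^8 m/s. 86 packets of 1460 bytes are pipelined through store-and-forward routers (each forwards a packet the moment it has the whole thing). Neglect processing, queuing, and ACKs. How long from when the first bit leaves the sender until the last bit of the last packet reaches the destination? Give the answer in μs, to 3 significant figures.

598000 μs

Per-hop transmission t_tx = L/R = 11680/8800000 = 1327.27 μs.
Per-hop propagation t_prop = 36000000/300000000 = 120000 μs.
Pipeline fill: first packet needs 4·t_tx to clear all hops; remaining 85 packets each add one t_tx.
Total = (4+86-1)·t_tx + 4·t_prop = 89·1327.27 + 4·120000 = 598000 μs.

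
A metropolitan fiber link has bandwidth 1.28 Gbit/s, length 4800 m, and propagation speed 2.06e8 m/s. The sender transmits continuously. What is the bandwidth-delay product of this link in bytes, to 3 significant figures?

Propagation delay = 4800 / 206000000 = 2.3301e-05 s.
BDP = R × t_prop = 1280000000 × 2.3301e-05 = 29825.2 bits.
In bytes: 29825.2/8 = 3730 bytes.

3730 bytes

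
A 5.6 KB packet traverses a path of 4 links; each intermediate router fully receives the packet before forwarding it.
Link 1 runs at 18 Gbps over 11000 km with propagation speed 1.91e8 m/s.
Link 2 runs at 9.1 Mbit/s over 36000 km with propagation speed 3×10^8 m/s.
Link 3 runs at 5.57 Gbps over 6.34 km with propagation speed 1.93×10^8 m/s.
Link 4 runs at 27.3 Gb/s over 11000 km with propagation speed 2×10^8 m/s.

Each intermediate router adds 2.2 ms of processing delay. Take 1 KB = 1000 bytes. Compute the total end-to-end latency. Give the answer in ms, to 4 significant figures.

L = 44800 bits.
Transmission delays (L/R per hop): 0.00248889, 4.92308, 0.00804309, 0.00164103 ms; sum = 4.93525 ms.
Propagation delays (d/s per hop): 57.5916, 120, 0.0328497, 55 ms; sum = 232.624 ms.
Processing at 3 router(s): 3 × 2.2 ms = 6.6 ms.
End-to-end = 244.2 ms.

244.2 ms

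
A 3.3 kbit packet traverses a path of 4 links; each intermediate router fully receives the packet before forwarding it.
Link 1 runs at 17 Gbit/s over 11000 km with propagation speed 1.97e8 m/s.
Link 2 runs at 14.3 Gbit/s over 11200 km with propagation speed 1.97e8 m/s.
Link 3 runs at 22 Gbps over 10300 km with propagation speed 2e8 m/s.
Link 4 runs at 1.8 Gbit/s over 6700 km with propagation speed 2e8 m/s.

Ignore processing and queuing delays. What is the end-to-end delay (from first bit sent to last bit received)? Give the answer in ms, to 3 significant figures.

L = 3300 bits.
Transmission delays (L/R per hop): 0.000194118, 0.000230769, 0.00015, 0.00183333 ms; sum = 0.00240822 ms.
Propagation delays (d/s per hop): 55.8376, 56.8528, 51.5, 33.5 ms; sum = 197.69 ms.
End-to-end = 198 ms.

198 ms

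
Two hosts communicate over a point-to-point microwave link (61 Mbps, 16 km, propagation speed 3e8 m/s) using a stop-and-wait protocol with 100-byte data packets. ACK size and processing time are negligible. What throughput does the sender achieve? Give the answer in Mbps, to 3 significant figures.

t_tx = L/R = 800/61000000 = 1.31148e-05 s.
t_prop = 16000/300000000 = 5.33333e-05 s; RTT = 0.000106667 s.
Cycle = t_tx + RTT = 0.000119781 s.
Throughput = L / cycle = 800 / 0.000119781 = 6.68 Mbps.

6.68 Mbps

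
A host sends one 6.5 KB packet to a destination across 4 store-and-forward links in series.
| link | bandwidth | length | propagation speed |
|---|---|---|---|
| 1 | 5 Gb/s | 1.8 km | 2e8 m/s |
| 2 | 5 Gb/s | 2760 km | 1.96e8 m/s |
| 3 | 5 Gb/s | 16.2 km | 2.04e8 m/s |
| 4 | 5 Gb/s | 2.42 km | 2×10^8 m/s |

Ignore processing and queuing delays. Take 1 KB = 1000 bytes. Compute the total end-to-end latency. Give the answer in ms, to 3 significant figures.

L = 52000 bits.
Transmission delay per hop = L/R = 52000/5000000000 = 0.0104 ms; 4 hops → 0.0416 ms.
Propagation delays (d/s per hop): 0.009, 14.0816, 0.0794118, 0.0121 ms; sum = 14.1821 ms.
End-to-end = 14.2 ms.

14.2 ms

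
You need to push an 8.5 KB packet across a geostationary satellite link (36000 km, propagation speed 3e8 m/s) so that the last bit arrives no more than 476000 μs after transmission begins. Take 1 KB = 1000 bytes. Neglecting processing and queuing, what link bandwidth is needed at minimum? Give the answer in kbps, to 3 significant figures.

191 kbps

L = 68000 bits.
Propagation delay = 36000000 / 300000000 = 120000 μs.
Transmission budget = 476000 − 120000 = 356000 μs.
R ≥ L / t_tx = 68000 bits / 0.356 s = 191 kbps.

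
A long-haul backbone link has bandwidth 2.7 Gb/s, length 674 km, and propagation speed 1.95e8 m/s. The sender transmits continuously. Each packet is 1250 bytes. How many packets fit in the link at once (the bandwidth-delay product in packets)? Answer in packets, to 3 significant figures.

933 packets

Propagation delay = 674000 / 195000000 = 0.00345641 s.
BDP = R × t_prop = 2700000000 × 0.00345641 = 9332310 bits.
In packets of 10000 bits: 933 packets.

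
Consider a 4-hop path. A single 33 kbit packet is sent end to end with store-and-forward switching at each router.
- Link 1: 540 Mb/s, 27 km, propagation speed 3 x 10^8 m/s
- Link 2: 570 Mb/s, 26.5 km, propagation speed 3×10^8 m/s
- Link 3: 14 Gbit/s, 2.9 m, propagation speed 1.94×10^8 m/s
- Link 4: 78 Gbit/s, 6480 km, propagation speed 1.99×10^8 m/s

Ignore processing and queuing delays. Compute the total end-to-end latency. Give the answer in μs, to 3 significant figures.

L = 33000 bits.
Transmission delays (L/R per hop): 61.1111, 57.8947, 2.35714, 0.423077 μs; sum = 121.786 μs.
Propagation delays (d/s per hop): 90, 88.3333, 0.0149485, 32562.8 μs; sum = 32741.2 μs.
End-to-end = 32900 μs.

32900 μs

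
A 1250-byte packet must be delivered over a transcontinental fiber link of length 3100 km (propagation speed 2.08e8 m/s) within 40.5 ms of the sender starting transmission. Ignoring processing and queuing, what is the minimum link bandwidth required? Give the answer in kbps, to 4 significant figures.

L = 10000 bits.
Propagation delay = 3100000 / 208000000 = 14.9038 ms.
Transmission budget = 40.5 − 14.9038 = 25.5962 ms.
R ≥ L / t_tx = 10000 bits / 0.0255962 s = 390.7 kbps.

390.7 kbps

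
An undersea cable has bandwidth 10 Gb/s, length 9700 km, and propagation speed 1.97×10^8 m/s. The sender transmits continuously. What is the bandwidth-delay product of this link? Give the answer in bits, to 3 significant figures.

492000000 bits

Propagation delay = 9700000 / 197000000 = 0.0492386 s.
BDP = R × t_prop = 10000000000 × 0.0492386 = 492386000 bits.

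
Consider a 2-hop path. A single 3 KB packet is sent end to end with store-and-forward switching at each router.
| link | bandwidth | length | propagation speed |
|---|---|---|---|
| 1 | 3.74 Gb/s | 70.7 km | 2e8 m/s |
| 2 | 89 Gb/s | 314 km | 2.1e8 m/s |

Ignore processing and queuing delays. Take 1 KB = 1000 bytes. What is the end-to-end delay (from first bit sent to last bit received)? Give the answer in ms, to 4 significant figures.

1.855 ms

L = 24000 bits.
Transmission delays (L/R per hop): 0.00641711, 0.000269663 ms; sum = 0.00668678 ms.
Propagation delays (d/s per hop): 0.3535, 1.49524 ms; sum = 1.84874 ms.
End-to-end = 1.855 ms.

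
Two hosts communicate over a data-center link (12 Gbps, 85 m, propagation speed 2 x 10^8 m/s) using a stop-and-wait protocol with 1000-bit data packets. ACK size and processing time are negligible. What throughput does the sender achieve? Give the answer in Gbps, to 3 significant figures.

t_tx = L/R = 1000/12000000000 = 8.33333e-08 s.
t_prop = 85/200000000 = 4.25e-07 s; RTT = 8.5e-07 s.
Cycle = t_tx + RTT = 9.33333e-07 s.
Throughput = L / cycle = 1000 / 9.33333e-07 = 1.07 Gbps.

1.07 Gbps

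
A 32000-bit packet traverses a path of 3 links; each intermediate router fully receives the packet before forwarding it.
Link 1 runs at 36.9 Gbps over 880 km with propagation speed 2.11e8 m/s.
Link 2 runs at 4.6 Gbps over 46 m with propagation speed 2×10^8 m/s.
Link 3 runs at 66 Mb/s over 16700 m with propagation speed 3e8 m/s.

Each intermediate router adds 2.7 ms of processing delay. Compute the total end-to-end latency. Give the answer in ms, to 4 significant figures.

10.12 ms

Transmission delays (L/R per hop): 0.000867209, 0.00695652, 0.484848 ms; sum = 0.492672 ms.
Propagation delays (d/s per hop): 4.17062, 0.00023, 0.0556667 ms; sum = 4.22651 ms.
Processing at 2 router(s): 2 × 2.7 ms = 5.4 ms.
End-to-end = 10.12 ms.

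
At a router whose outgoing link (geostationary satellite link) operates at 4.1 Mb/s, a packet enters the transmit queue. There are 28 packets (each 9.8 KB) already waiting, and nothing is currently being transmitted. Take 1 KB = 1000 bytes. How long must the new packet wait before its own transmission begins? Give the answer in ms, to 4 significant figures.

Each queued packet: L/R = 78400/4.1e+06 = 19.122 ms.
28 queued → 535.415 ms.
Queuing delay = 535.4 ms.

535.4 ms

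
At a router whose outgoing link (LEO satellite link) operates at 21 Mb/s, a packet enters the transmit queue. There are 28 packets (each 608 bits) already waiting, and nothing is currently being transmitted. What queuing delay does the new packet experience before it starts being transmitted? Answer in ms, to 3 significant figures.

0.811 ms

Each queued packet: L/R = 608/21000000 = 0.0289524 ms.
28 queued → 0.810667 ms.
Queuing delay = 0.811 ms.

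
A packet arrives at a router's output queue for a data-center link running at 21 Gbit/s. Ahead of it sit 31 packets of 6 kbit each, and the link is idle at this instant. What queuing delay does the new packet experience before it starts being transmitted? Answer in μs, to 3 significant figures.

Each queued packet: L/R = 6000/21000000000 = 0.285714 μs.
31 queued → 8.85714 μs.
Queuing delay = 8.86 μs.

8.86 μs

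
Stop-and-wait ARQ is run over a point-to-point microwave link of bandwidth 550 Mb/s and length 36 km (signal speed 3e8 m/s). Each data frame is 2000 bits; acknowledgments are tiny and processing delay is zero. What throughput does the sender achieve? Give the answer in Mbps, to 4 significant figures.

t_tx = L/R = 2000/550000000 = 3.63636e-06 s.
t_prop = 36000/300000000 = 0.00012 s; RTT = 0.00024 s.
Cycle = t_tx + RTT = 0.000243636 s.
Throughput = L / cycle = 2000 / 0.000243636 = 8.209 Mbps.

8.209 Mbps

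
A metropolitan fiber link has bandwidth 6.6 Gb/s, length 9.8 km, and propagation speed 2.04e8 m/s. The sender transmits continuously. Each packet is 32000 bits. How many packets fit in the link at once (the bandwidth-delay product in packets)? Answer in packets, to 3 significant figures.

9.91 packets

Propagation delay = 9800 / 204000000 = 4.80392e-05 s.
BDP = R × t_prop = 6600000000 × 4.80392e-05 = 317059 bits.
In packets of 32000 bits: 9.91 packets.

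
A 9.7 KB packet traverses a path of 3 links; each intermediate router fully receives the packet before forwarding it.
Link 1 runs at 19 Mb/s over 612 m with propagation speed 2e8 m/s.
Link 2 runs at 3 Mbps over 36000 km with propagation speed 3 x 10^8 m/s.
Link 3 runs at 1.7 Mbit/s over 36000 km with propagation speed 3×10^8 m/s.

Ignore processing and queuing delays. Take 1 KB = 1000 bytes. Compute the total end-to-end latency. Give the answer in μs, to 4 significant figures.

L = 77600 bits.
Transmission delays (L/R per hop): 4084.21, 25866.7, 45647.1 μs; sum = 75597.9 μs.
Propagation delays (d/s per hop): 3.06, 120000, 120000 μs; sum = 240003 μs.
End-to-end = 315600 μs.

315600 μs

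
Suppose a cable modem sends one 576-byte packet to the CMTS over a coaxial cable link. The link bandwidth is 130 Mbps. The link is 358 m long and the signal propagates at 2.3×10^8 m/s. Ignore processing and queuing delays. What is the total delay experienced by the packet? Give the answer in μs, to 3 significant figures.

37.0 μs

L = 576 × 8 = 4608 bits.
Transmission delay = L/R = 4608 / 130000000 = 35.4462 μs.
Propagation delay = d/s = 358 m / 2.3e+08 m/s = 1.55652 μs.
Total = 37.0 μs.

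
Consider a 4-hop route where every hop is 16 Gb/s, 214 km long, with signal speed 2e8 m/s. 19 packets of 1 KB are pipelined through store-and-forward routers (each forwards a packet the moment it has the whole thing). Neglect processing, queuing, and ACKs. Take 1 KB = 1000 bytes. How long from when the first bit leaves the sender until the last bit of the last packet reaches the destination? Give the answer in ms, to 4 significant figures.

Per-hop transmission t_tx = L/R = 8000/16000000000 = 0.0005 ms.
Per-hop propagation t_prop = 214000/200000000 = 1.07 ms.
Pipeline fill: first packet needs 4·t_tx to clear all hops; remaining 18 packets each add one t_tx.
Total = (4+19-1)·t_tx + 4·t_prop = 22·0.0005 + 4·1.07 = 4.291 ms.

4.291 ms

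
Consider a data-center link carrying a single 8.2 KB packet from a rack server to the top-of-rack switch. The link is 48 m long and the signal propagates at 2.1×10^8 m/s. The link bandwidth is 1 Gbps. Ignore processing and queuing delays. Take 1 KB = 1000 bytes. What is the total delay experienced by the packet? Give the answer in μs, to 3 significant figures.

65.8 μs

L = 65600 bits.
Transmission delay = L/R = 65600 / 1000000000 = 65.6 μs.
Propagation delay = d/s = 48 m / 210000000 m/s = 0.228571 μs.
Total = 65.8 μs.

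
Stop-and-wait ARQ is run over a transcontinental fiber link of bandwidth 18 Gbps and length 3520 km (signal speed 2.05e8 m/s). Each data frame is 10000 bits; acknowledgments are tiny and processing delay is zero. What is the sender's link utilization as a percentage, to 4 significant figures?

0.001618 %

t_tx = L/R = 10000/18000000000 = 5.55556e-07 s.
t_prop = 3520000/2.05e+08 = 0.0171707 s; RTT = 0.0343415 s.
Cycle = t_tx + RTT = 0.034342 s.
Utilization = t_tx / cycle = 5.55556e-07/0.034342 = 0.001618 %.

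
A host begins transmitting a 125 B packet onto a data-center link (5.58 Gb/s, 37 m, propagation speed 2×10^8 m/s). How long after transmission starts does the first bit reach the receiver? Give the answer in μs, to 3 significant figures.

First bit experiences only propagation delay: d/s = 37/200000000 = 0.185 μs.

0.185 μs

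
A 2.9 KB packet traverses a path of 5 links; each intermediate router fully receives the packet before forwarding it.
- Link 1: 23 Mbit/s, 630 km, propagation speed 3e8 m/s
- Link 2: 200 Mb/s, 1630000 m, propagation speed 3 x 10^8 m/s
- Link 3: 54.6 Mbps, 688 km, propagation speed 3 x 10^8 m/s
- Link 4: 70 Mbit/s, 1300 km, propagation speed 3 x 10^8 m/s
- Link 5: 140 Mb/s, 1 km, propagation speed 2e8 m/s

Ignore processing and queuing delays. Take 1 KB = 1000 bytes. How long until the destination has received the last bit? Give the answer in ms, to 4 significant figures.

L = 23200 bits.
Transmission delays (L/R per hop): 1.0087, 0.116, 0.424908, 0.331429, 0.165714 ms; sum = 2.04675 ms.
Propagation delays (d/s per hop): 2.1, 5.43333, 2.29333, 4.33333, 0.005 ms; sum = 14.165 ms.
End-to-end = 16.21 ms.

16.21 ms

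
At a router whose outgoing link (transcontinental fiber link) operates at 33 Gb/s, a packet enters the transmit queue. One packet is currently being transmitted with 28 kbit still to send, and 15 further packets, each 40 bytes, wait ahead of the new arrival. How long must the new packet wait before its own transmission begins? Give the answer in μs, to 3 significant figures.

Each queued packet: L/R = 320/33000000000 = 0.00969697 μs.
15 queued → 0.145455 μs.
Plus remaining 28000 bits of current packet: 0.848485 μs.
Queuing delay = 0.994 μs.

0.994 μs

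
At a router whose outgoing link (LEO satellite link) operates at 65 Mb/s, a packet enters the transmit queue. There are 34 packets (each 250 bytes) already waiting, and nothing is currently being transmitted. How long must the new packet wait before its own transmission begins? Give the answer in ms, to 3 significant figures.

Each queued packet: L/R = 2000/65000000 = 0.0307692 ms.
34 queued → 1.04615 ms.
Queuing delay = 1.05 ms.

1.05 ms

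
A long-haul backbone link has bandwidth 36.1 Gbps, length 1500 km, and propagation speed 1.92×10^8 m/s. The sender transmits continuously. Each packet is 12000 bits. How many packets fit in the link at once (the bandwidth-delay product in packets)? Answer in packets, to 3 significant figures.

Propagation delay = 1500000 / 192000000 = 0.0078125 s.
BDP = R × t_prop = 36100000000 × 0.0078125 = 282031000 bits.
In packets of 12000 bits: 23500 packets.

23500 packets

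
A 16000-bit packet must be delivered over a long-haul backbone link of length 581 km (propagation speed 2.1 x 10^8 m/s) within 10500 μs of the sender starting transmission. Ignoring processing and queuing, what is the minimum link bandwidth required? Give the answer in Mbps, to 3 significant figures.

2.07 Mbps

Propagation delay = 581000 / 210000000 = 2766.67 μs.
Transmission budget = 10500 − 2766.67 = 7733.33 μs.
R ≥ L / t_tx = 16000 bits / 0.00773333 s = 2.07 Mbps.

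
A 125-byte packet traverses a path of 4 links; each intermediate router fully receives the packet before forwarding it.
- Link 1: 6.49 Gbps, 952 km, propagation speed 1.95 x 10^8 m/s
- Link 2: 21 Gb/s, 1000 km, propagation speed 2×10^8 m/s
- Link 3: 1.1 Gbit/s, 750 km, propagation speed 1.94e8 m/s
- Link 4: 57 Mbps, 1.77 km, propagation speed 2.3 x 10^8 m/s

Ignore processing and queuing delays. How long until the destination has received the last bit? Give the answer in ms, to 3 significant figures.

L = 125 × 8 = 1000 bits.
Transmission delays (L/R per hop): 0.000154083, 4.7619e-05, 0.000909091, 0.0175439 ms; sum = 0.0186547 ms.
Propagation delays (d/s per hop): 4.88205, 5, 3.86598, 0.00769565 ms; sum = 13.7557 ms.
End-to-end = 13.8 ms.

13.8 ms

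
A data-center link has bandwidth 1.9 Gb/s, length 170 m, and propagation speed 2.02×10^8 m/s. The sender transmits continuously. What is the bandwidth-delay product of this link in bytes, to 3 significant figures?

200 bytes

Propagation delay = 170 / 202000000 = 8.41584e-07 s.
BDP = R × t_prop = 1900000000 × 8.41584e-07 = 1599.01 bits.
In bytes: 1599.01/8 = 200 bytes.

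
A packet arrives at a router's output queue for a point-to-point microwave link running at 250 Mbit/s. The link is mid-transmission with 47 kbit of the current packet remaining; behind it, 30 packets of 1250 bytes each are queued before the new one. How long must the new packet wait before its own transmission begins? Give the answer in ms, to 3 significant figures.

Each queued packet: L/R = 10000/250000000 = 0.04 ms.
30 queued → 1.2 ms.
Plus remaining 47000 bits of current packet: 0.188 ms.
Queuing delay = 1.39 ms.

1.39 ms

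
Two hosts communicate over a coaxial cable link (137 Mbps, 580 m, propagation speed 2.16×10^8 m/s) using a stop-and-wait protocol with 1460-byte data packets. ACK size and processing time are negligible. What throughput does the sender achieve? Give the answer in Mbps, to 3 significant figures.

129 Mbps

t_tx = L/R = 11680/137000000 = 8.52555e-05 s.
t_prop = 580/216000000 = 2.68519e-06 s; RTT = 5.37037e-06 s.
Cycle = t_tx + RTT = 9.06258e-05 s.
Throughput = L / cycle = 11680 / 9.06258e-05 = 129 Mbps.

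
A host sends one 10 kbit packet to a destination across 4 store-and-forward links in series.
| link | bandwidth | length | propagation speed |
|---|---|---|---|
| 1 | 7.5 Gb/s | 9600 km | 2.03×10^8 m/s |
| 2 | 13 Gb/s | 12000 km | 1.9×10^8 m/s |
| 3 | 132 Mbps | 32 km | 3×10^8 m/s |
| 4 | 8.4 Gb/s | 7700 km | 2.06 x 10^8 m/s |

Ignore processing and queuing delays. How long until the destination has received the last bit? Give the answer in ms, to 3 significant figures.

L = 10000 bits.
Transmission delays (L/R per hop): 0.00133333, 0.000769231, 0.0757576, 0.00119048 ms; sum = 0.0790506 ms.
Propagation delays (d/s per hop): 47.2906, 63.1579, 0.106667, 37.3786 ms; sum = 147.934 ms.
End-to-end = 148 ms.

148 ms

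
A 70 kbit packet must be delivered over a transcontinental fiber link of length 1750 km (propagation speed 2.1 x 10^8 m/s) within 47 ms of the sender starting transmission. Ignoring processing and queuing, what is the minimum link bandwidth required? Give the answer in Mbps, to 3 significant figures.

Propagation delay = 1750000 / 210000000 = 8.33333 ms.
Transmission budget = 47 − 8.33333 = 38.6667 ms.
R ≥ L / t_tx = 70000 bits / 0.0386667 s = 1.81 Mbps.

1.81 Mbps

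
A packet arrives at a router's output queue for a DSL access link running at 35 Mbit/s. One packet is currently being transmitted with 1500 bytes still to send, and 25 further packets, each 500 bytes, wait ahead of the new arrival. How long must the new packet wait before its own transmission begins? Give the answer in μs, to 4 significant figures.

3200 μs

Each queued packet: L/R = 4000/35000000 = 114.286 μs.
25 queued → 2857.14 μs.
Plus remaining 12000 bits of current packet: 342.857 μs.
Queuing delay = 3200 μs.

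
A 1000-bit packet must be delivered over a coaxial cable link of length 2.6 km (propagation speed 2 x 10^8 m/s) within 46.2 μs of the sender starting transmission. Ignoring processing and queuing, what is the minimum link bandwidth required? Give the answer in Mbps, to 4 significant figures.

Propagation delay = 2600 / 200000000 = 13 μs.
Transmission budget = 46.2 − 13 = 33.2 μs.
R ≥ L / t_tx = 1000 bits / 3.32e-05 s = 30.12 Mbps.

30.12 Mbps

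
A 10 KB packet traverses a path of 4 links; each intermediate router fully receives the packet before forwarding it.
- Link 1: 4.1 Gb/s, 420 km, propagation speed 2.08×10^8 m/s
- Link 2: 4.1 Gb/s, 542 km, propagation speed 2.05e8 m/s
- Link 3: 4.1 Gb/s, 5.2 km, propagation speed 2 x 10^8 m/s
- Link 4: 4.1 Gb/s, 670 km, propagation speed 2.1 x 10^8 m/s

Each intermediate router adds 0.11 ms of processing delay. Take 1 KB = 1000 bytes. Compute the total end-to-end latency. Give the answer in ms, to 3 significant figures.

L = 80000 bits.
Transmission delay per hop = L/R = 80000/4.1e+09 = 0.0195122 ms; 4 hops → 0.0780488 ms.
Propagation delays (d/s per hop): 2.01923, 2.6439, 0.026, 3.19048 ms; sum = 7.87961 ms.
Processing at 3 router(s): 3 × 0.11 ms = 0.33 ms.
End-to-end = 8.29 ms.

8.29 ms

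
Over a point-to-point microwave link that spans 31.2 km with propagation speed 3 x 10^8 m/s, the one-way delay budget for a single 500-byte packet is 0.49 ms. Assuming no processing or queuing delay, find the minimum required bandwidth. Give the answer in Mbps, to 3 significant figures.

L = 4000 bits.
Propagation delay = 31200 / 300000000 = 0.104 ms.
Transmission budget = 0.49 − 0.104 = 0.386 ms.
R ≥ L / t_tx = 4000 bits / 0.000386 s = 10.4 Mbps.

10.4 Mbps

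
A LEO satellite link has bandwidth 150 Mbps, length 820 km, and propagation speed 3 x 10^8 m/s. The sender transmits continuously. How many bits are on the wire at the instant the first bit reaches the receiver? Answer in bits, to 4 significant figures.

410000 bits

Propagation delay = 820000 / 300000000 = 0.00273333 s.
BDP = R × t_prop = 150000000 × 0.00273333 = 410000 bits.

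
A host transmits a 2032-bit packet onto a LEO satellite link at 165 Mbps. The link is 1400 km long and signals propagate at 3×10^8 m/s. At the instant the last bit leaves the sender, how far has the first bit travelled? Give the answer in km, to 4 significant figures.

t_tx = L/R = 2032/165000000 = 1.23152e-05 s.
Distance = s × t_tx = 300000000 × 1.23152e-05 = 3.695 km.

3.695 km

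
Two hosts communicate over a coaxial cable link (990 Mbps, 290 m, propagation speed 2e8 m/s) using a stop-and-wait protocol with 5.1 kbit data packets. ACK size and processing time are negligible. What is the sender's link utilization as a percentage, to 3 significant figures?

64.0 %

t_tx = L/R = 5100/990000000 = 5.15152e-06 s.
t_prop = 290/200000000 = 1.45e-06 s; RTT = 2.9e-06 s.
Cycle = t_tx + RTT = 8.05152e-06 s.
Utilization = t_tx / cycle = 5.15152e-06/8.05152e-06 = 64.0 %.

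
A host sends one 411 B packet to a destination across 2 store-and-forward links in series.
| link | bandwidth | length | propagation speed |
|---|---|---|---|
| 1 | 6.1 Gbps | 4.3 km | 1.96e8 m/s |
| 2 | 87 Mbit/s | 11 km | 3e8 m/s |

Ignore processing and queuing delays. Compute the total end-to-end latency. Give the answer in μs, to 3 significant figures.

96.9 μs

L = 411 × 8 = 3288 bits.
Transmission delays (L/R per hop): 0.539016, 37.7931 μs; sum = 38.3321 μs.
Propagation delays (d/s per hop): 21.9388, 36.6667 μs; sum = 58.6054 μs.
End-to-end = 96.9 μs.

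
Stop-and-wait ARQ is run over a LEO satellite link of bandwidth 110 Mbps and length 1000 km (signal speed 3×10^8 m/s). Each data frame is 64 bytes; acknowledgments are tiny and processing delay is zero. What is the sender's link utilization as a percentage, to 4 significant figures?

t_tx = L/R = 512/110000000 = 4.65455e-06 s.
t_prop = 1000000/300000000 = 0.00333333 s; RTT = 0.00666667 s.
Cycle = t_tx + RTT = 0.00667132 s.
Utilization = t_tx / cycle = 4.65455e-06/0.00667132 = 0.06977 %.

0.06977 %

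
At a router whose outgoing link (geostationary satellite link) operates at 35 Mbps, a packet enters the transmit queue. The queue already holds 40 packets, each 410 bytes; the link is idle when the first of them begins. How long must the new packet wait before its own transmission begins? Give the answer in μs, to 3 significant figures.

Each queued packet: L/R = 3280/35000000 = 93.7143 μs.
40 queued → 3748.57 μs.
Queuing delay = 3750 μs.

3750 μs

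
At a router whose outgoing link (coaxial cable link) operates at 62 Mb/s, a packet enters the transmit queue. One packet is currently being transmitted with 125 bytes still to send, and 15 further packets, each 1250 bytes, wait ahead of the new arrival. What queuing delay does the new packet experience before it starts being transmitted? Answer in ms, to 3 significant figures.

Each queued packet: L/R = 10000/62000000 = 0.16129 ms.
15 queued → 2.41935 ms.
Plus remaining 1000 bits of current packet: 0.016129 ms.
Queuing delay = 2.44 ms.

2.44 ms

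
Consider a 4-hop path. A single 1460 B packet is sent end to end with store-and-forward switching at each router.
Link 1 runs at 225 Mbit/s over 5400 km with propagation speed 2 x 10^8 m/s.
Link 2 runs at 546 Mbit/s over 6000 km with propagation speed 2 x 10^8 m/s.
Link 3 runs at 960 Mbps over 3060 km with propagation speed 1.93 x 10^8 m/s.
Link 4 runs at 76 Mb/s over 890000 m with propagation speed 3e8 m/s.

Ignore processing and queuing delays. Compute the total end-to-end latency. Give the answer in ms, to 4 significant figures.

L = 1460 × 8 = 11680 bits.
Transmission delays (L/R per hop): 0.0519111, 0.0213919, 0.0121667, 0.153684 ms; sum = 0.239154 ms.
Propagation delays (d/s per hop): 27, 30, 15.8549, 2.96667 ms; sum = 75.8216 ms.
End-to-end = 76.06 ms.

76.06 ms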